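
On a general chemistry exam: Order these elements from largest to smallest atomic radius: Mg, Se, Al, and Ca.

Ca > Mg > Al > Se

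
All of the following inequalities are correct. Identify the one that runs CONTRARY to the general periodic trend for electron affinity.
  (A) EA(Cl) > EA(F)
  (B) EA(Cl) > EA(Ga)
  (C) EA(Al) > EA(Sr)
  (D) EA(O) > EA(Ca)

(A)

The general trend: electron affinity increases across a period and decreases down a group.
(A) Cl (period 3, group 17) vs F (period 2, group 17): the stated order contradicts the simple trend.
(B) Cl (period 3, group 17) vs Ga (period 4, group 13): the stated order agrees with the simple trend.
(C) Al (period 3, group 13) vs Sr (period 5, group 2): the stated order agrees with the simple trend.
(D) O (period 2, group 16) vs Ca (period 4, group 2): the stated order agrees with the simple trend.
The exception is (A): F's small 2p subshell makes the incoming electron feel strong e⁻–e⁻ repulsion, so Cl actually releases more energy on gaining an electron.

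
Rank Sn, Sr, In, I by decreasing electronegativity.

Sr is in period 5, group 2; In is in period 5, group 13; Sn is in period 5, group 14; I is in period 5, group 17.
EN rises left→right (higher Z_eff, smaller atoms) and falls top→bottom (larger, more shielded atoms).
All lie in period 5, so electronegativity increases left to right.
So from highest to lowest: I > Sn > In > Sr.

I > Sn > In > Sr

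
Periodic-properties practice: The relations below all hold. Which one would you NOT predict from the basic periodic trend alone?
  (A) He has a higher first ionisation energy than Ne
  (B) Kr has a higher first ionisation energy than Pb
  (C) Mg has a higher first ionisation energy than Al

(C)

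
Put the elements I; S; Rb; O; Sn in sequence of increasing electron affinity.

O is in period 2, group 16; S is in period 3, group 16; Rb is in period 5, group 1; Sn is in period 5, group 14; I is in period 5, group 17.
Electron affinity generally becomes more exothermic across a period toward the halogens and less exothermic down a group.
Neither a single period nor a single group — weigh both effects.
Sn > Rb: Sn lies to the right of Rb in period 5, so the across-period effect alone puts Sn higher.
O > Sn: both effects reinforce here, so O is clearly the higher of the two.
S > O: this pair runs against the simple trend — see the exception note.
I > S: the two effects oppose for this pair; the across-period effect wins (295 vs 200 kJ/mol).
Note the exception: S has a higher electron affinity than O, contrary to the simple trend — the compact 2p subshell of O repels the added electron more than S's larger 3p does.
For reference (kJ/mol): O 141, S 200, Rb 47, Sn 107, I 295.
So from lowest to highest: Rb < Sn < O < S < I.

Rb < Sn < O < S < I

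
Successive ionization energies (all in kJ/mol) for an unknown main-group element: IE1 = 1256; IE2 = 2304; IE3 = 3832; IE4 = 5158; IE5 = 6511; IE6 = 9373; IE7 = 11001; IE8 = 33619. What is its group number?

Group 17

Look for the largest jump between consecutive ionization energies: IE8/IE7 ≈ 3.1, far larger than any earlier ratio.
That jump marks the point where a core electron is being removed. So the atom has 7 valence electrons.
A main-group element with 7 valence electrons is in group 17.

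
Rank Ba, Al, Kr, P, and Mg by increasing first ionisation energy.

IE₁ increases left→right with effective nuclear charge and decreases top→bottom as the valence shell moves farther out.
Neither a single period nor a single group — weigh both effects.
Al > Ba: both effects reinforce here, so Al is clearly the higher of the two.
Mg > Al: this pair runs against the simple trend — see the exception note.
P > Mg: both are in period 3; the period trend gives P the larger value.
Kr > P: the two effects oppose for this pair; the across-period effect wins (1351 vs 1012 kJ/mol).
Note the exception: Mg has a higher first ionization energy than Al, contrary to the simple trend — Al's single 3p electron is easier to remove than one from Mg's filled 3s².
Approximate values (kJ/mol): Mg 738, Al 578, P 1012, Kr 1351, Ba 503.
So from lowest to highest: Ba < Al < Mg < P < Kr.

Ba, Al, Mg, P, Kr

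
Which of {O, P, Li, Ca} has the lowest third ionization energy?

P

Consider each +2 ion: O²⁺ still has 4 valence electrons; P²⁺ still has 3 valence electrons; Li²⁺ is already 1 electron into the core; Ca²⁺ is the bare [Ar] core.
Usually core removal costs more than valence removal, but here the competition is close: a tightly held n=2 valence electron can cost more to remove than an n=3 core electron, so the actual values have to decide it.
Valence configurations: O²⁺ [He]2s²2p², P²⁺ [Ne]3s²3p¹.
Tabulated IE_3 (kJ/mol): O 5300, P 2914, Li 11815, Ca 4912.
Overall IE_3 order: P < Ca < O < Li.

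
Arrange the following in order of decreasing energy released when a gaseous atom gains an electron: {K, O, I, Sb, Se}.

O is in period 2, group 16; K is in period 4, group 1; Se is in period 4, group 16; Sb is in period 5, group 15; I is in period 5, group 17.
EA tends to increase across a period and decrease down a group, though the pattern is less regular than for IE or radius.
These span different periods and groups, so the two trends combine.
Sb > K: the two effects oppose for this pair; the across-period effect wins (103 vs 48 kJ/mol).
O > Sb: relative to Sb, both the across-period and down-group shifts push O's electron affinity up.
Se > O: this pair runs against the simple trend — see the exception note.
I > Se: the two effects oppose for this pair; the across-period effect wins (295 vs 195 kJ/mol).
Note the exception: Se has a higher electron affinity than O, contrary to the simple trend — O's compact 2p subshell gives strong electron–electron repulsion on the added electron.
Tabulated electron affinity (kJ/mol): O 141, K 48, Se 195, Sb 103, I 295.
So from highest to lowest: I > Se > O > Sb > K.

I > Se > O > Sb > K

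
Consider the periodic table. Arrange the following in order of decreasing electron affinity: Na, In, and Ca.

Na is in period 3, group 1; Ca is in period 4, group 2; In is in period 5, group 13.
Adding an electron releases more energy for atoms nearer the top right (short of the noble gases).
These sit on a diagonal, where the across-period and down-group effects partly cancel.
In > Ca: period and group pull opposite ways; the across-period shift dominates (29 vs 2 kJ/mol).
Na > In: the two effects oppose for this pair; the down-group effect wins (53 vs 29 kJ/mol).
Tabulated electron affinity (kJ/mol): Na 53, Ca 2, In 29.
So from highest to lowest: Na > In > Ca.

Na > In > Ca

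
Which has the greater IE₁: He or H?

He

H is in period 1, group 1; He is in period 1, group 18.
IE₁ increases left→right with effective nuclear charge and decreases top→bottom as the valence shell moves farther out.
All lie in period 1, so first ionization energy increases left to right.
So He has the greater IE₁ (He > H).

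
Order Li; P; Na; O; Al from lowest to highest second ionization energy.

Al < P < O < Na < Li

Consider each +1 ion: Li⁺ is the bare [He] core; P⁺ still has 4 valence electrons; Na⁺ is the bare [Ne] core; O⁺ still has 5 valence electrons; Al⁺ still has 2 valence electrons.
Breaking into a closed-shell core is much more expensive than removing a leftover valence electron — Na and Li have the largest IE_2 here.
Valence configurations: P⁺ [Ne]3s²3p², O⁺ [He]2s²2p³, Al⁺ [Ne]3s².
The numbers (kJ/mol): Li 7298, P 1907, Na 4562, O 3388, Al 1817.
So the second ionization energies run Al < P < O < Na < Li.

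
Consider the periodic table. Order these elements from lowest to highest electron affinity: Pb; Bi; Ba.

Ba is in period 6, group 2; Pb is in period 6, group 14; Bi is in period 6, group 15.
Atoms with high Z_eff and room in the valence shell (especially the halogens) have the most exothermic electron affinities.
All lie in period 6, so electron affinity increases left to right.
So from lowest to highest: Ba < Pb < Bi.

Ba < Pb < Bi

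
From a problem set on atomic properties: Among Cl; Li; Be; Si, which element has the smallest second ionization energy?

Si

Consider each +1 ion: Cl⁺ still has 6 valence electrons; Li⁺ is the bare [He] core; Be⁺ still has 1 valence electron; Si⁺ still has 3 valence electrons.
Pulling an electron out of a noble-gas core costs far more than removing a remaining valence electron, so Li sits at the high end of IE_2.
Valence configurations: Cl⁺ [Ne]3s²3p⁴, Be⁺ [He]2s¹, Si⁺ [Ne]3s²3p¹.
Approximate IE_2 values (kJ/mol): Cl 2298, Li 7298, Be 1757, Si 1577.
Hence IE_2: Si < Be < Cl < Li.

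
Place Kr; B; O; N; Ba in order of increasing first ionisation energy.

B is in period 2, group 13; N is in period 2, group 15; O is in period 2, group 16; Kr is in period 4, group 18; Ba is in period 6, group 2.
Across a period the outer electron is held more tightly (higher IE₁); down a group it sits in a higher shell, more shielded, and comes off more easily.
Neither a single period nor a single group — weigh both effects.
B > Ba: relative to Ba, both the across-period and down-group shifts push B's first ionization energy up.
O > B: O lies to the right of B in period 2, so the across-period effect alone puts O higher.
Kr > O: the two effects oppose for this pair; the across-period effect wins (1351 vs 1314 kJ/mol).
N > Kr: period and group pull opposite ways; the down-group shift dominates (1402 vs 1351 kJ/mol).
Note the exception: N has a higher first ionization energy than O, contrary to the simple trend — pairing an electron in O's 2p⁴ costs repulsion energy, so O ionizes more easily than half-filled N (2p³).
Approximate values (kJ/mol): B 801, N 1402, O 1314, Kr 1351, Ba 503.
So from lowest to highest: Ba < B < O < Kr < N.

Ba, B, O, Kr, N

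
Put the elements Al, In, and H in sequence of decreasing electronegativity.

H > In > Al

H is in period 1, group 1; Al is in period 3, group 13; In is in period 5, group 13.
EN rises left→right (higher Z_eff, smaller atoms) and falls top→bottom (larger, more shielded atoms).
Here both period and group differ, so the two effects have to be weighed against each other.
In > Al: this pair runs against the simple trend — see the exception note.
H > In: period and group pull opposite ways; the down-group shift dominates (2.20 vs 1.78).
Note the exception: In has a higher electronegativity than Al, contrary to the simple trend — poor shielding by filled d (and f) subshells raises the heavier element's effective nuclear charge more than the simple down-group trend predicts.
Approximate values (Pauling): H 2.20, Al 1.61, In 1.78.
So from highest to lowest: H > In > Al.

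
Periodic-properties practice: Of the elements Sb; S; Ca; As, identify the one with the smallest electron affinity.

Ca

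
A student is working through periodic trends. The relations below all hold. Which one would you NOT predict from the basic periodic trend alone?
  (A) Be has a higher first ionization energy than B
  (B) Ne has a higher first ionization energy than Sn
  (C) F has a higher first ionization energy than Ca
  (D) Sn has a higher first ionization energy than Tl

The general trend: first ionization energy increases across a period and decreases down a group.
(A) Be (period 2, group 2) vs B (period 2, group 13): the stated order contradicts the simple trend.
(B) Ne (period 2, group 18) vs Sn (period 5, group 14): the stated order agrees with the simple trend.
(C) F (period 2, group 17) vs Ca (period 4, group 2): the stated order agrees with the simple trend.
(D) Sn (period 5, group 14) vs Tl (period 6, group 13): the stated order agrees with the simple trend.
The exception is (A): removing B's lone 2p electron is easier than breaking Be's filled 2s².

(A)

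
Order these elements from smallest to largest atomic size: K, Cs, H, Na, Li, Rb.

H < Li < Na < K < Rb < Cs

H is in period 1, group 1; Li is in period 2, group 1; Na is in period 3, group 1; K is in period 4, group 1; Rb is in period 5, group 1; Cs is in period 6, group 1.
Radius decreases left→right (rising Z_eff, same n) and increases top→bottom (higher n).
All are in group 1, so atomic radius increases down the group.
So from smallest to largest: H < Li < Na < K < Rb < Cs.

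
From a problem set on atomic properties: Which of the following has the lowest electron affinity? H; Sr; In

Sr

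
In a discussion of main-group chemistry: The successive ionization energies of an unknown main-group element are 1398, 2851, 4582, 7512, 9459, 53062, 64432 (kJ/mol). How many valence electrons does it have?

5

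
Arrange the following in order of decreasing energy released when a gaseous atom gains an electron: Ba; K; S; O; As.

Adding an electron releases more energy for atoms nearer the top right (short of the noble gases).
Here both period and group differ, so the two effects have to be weighed against each other.
K > Ba: the two effects oppose for this pair; the down-group effect wins (48 vs 14 kJ/mol).
As > K: both are in period 4; the period trend gives As the larger value.
O > As: relative to As, both the across-period and down-group shifts push O's electron affinity up.
S > O: this pair runs against the simple trend — see the exception note.
Note the exception: S has a higher electron affinity than O, contrary to the simple trend — the compact 2p subshell of O repels the added electron more than S's larger 3p does.
Tabulated electron affinity (kJ/mol): O 141, S 200, K 48, As 78, Ba 14.
So from highest to lowest: S > O > As > K > Ba.

S > O > As > K > Ba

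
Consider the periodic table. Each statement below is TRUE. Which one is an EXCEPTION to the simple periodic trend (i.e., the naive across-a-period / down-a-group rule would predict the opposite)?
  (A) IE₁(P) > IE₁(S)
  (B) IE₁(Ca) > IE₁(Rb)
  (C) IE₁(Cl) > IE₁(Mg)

(A)

The general trend: IE₁ increases across a period and decreases down a group.
(A) P (period 3, group 15) vs S (period 3, group 16): the stated order contradicts the simple trend.
(B) Ca (period 4, group 2) vs Rb (period 5, group 1): the stated order agrees with the simple trend.
(C) Cl (period 3, group 17) vs Mg (period 3, group 2): the stated order agrees with the simple trend.
The exception is (A): S (3p⁴) ionizes more easily than half-filled P (3p³) because the paired 3p electron in S is pushed out by e⁻–e⁻ repulsion.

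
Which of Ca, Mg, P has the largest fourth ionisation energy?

Mg

Consider each +3 ion: Ca³⁺ is already 1 electron into the core; Mg³⁺ is already 1 electron into the core; P³⁺ still has 2 valence electrons.
Pulling an electron out of a noble-gas core costs far more than removing a remaining valence electron, so Ca and Mg sit at the high end of IE_4.
The numbers (kJ/mol): Ca 6491, Mg 10543, P 4964.
Hence IE_4: P < Ca < Mg.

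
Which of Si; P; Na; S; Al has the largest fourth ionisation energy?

IE_4 is the cost of taking one more electron from the +3 cation: Si³⁺ still has 1 valence electron; P³⁺ still has 2 valence electrons; Na³⁺ is already 2 electrons into the core; S³⁺ still has 3 valence electrons; Al³⁺ is the bare [Ne] core.
Core electrons are held far more tightly than valence electrons, so Na and Al top the IE_4 order.
Valence configurations: Si³⁺ [Ne]3s¹, P³⁺ [Ne]3s², S³⁺ [Ne]3s²3p¹.
S³⁺ loses a lone 3p electron whereas P³⁺ must break into a filled 3s² pair, so IE_4(P) > IE_4(S) even though S has the higher nuclear charge.
Tabulated IE_4 (kJ/mol): Si 4356, P 4964, Na 9543, S 4556, Al 11577.
Hence IE_4: Si < S < P < Na < Al.

Al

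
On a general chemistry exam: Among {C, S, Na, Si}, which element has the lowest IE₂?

Si

The second ionization energy removes an electron from the +1 ion. For each element: C⁺ still has 3 valence electrons; S⁺ still has 5 valence electrons; Na⁺ is the bare [Ne] core; Si⁺ still has 3 valence electrons.
Pulling an electron out of a noble-gas core costs far more than removing a remaining valence electron, so Na sits at the high end of IE_2.
Valence configurations: C⁺ [He]2s²2p¹, S⁺ [Ne]3s²3p³, Si⁺ [Ne]3s²3p¹.
Tabulated IE_2 (kJ/mol): C 2353, S 2252, Na 4562, Si 1577.
Overall IE_2 order: Si < S < C < Na.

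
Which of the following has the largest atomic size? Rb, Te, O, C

Rb

C is in period 2, group 14; O is in period 2, group 16; Rb is in period 5, group 1; Te is in period 5, group 16.
Radius decreases left→right (rising Z_eff, same n) and increases top→bottom (higher n).
Neither a single period nor a single group — weigh both effects.
C > O: both are in period 2; the period trend gives C the larger value.
Te > C: the two effects oppose for this pair; the down-group effect wins (136 vs 75 pm).
Rb > Te: Rb lies to the left of Te in period 5, so the across-period effect alone puts Rb larger.
For reference (pm): C 75, O 63, Rb 210, Te 136.
The largest atomic size among these belongs to Rb.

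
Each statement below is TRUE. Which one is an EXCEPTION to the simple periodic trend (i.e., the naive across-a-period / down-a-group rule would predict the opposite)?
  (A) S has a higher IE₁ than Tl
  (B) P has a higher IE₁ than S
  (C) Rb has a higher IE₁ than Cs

The general trend: IE₁ increases across a period and decreases down a group.
(A) S (period 3, group 16) vs Tl (period 6, group 13): the stated order agrees with the simple trend.
(B) P (period 3, group 15) vs S (period 3, group 16): the stated order contradicts the simple trend.
(C) Rb (period 5, group 1) vs Cs (period 6, group 1): the stated order agrees with the simple trend.
The exception is (B): S (3p⁴) ionizes more easily than half-filled P (3p³) because the paired 3p electron in S is pushed out by e⁻–e⁻ repulsion.

(B)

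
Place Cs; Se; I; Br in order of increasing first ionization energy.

Across a period the outer electron is held more tightly (higher IE₁); down a group it sits in a higher shell, more shielded, and comes off more easily.
Neither a single period nor a single group — weigh both effects.
Se > Cs: both effects reinforce here, so Se is clearly the higher of the two.
I > Se: the two effects oppose for this pair; the across-period effect wins (1008 vs 941 kJ/mol).
Br > I: they share group 17; the group trend gives Br the larger value.
Tabulated first ionization energy (kJ/mol): Se 941, Br 1140, I 1008, Cs 376.
So from lowest to highest: Cs < Se < I < Br.

Cs, Se, I, Br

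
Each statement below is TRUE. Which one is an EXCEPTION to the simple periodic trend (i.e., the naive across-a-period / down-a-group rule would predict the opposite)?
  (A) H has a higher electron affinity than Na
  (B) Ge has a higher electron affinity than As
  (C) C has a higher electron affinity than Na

(B)

The general trend: electron affinity increases across a period and decreases down a group.
(A) H (period 1, group 1) vs Na (period 3, group 1): the stated order agrees with the simple trend.
(B) Ge (period 4, group 14) vs As (period 4, group 15): the stated order contradicts the simple trend.
(C) C (period 2, group 14) vs Na (period 3, group 1): the stated order agrees with the simple trend.
The exception is (B): adding an electron to As's half-filled 4p³ is unfavourable, so Ge (4p²) has the more exothermic EA.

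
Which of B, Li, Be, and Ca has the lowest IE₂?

IE_2 is the cost of taking one more electron from the +1 cation: B⁺ still has 2 valence electrons; Li⁺ is the bare [He] core; Be⁺ still has 1 valence electron; Ca⁺ still has 1 valence electron.
Core electrons are held far more tightly than valence electrons, so Li tops the IE_2 order.
Valence configurations: B⁺ [He]2s², Be⁺ [He]2s¹, Ca⁺ [Ar]4s¹.
The numbers (kJ/mol): B 2427, Li 7298, Be 1757, Ca 1145.
So the second ionization energies run Ca < Be < B < Li.

Ca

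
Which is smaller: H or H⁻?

H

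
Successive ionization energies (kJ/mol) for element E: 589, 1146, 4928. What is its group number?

Look for the largest jump between consecutive ionization energies: IE3/IE2 ≈ 4.3, far larger than any earlier ratio.
That jump marks the point where a core electron is being removed. So the atom has 2 valence electrons.
A main-group element with 2 valence electrons is in group 2.

Group 2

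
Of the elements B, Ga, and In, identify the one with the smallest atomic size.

B

B is in period 2, group 13; Ga is in period 4, group 13; In is in period 5, group 13.
Atomic radius shrinks across a period as nuclear charge pulls the same shell inward, and grows down a group as new shells are added.
All are in group 13, so atomic radius increases down the group.
The smallest atomic size among these belongs to B.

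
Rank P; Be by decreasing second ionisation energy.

Consider each +1 ion: P⁺ still has 4 valence electrons; Be⁺ still has 1 valence electron.
All are still removing valence electrons, so compare the +1 ions as you would atoms: IE_2 generally rises across a period (higher Z_eff) and falls down a group (larger shell), subject to the usual subshell exceptions.
Valence configurations: P⁺ [Ne]3s²3p², Be⁺ [He]2s¹.
The numbers (kJ/mol): P 1907, Be 1757.
Overall IE_2 order: Be < P.

P, Be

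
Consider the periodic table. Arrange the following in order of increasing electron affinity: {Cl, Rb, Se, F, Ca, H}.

Ca < Rb < H < Se < F < Cl

EA tends to increase across a period and decrease down a group, though the pattern is less regular than for IE or radius.
Here both period and group differ, so the two effects have to be weighed against each other.
Rb > Ca: this pair runs against the simple trend — see the exception note.
H > Rb: they share group 1; the group trend gives H the larger value.
Se > H: period and group pull opposite ways; the across-period shift dominates (195 vs 73 kJ/mol).
F > Se: both effects reinforce here, so F is clearly the higher of the two.
Cl > F: this pair runs against the simple trend — see the exception note.
Note the exception: Rb has a higher electron affinity than Ca, contrary to the simple trend — adding an electron to Ca (ns²) has to open a new, higher-energy np subshell, which is unfavourable.
Note the exception: Cl has a higher electron affinity than F, contrary to the simple trend — F's small 2p subshell makes the incoming electron feel strong e⁻–e⁻ repulsion, so Cl actually releases more energy on gaining an electron.
For reference (kJ/mol): H 73, F 328, Cl 349, Ca 2, Se 195, Rb 47.
So from lowest to highest: Ca < Rb < H < Se < F < Cl.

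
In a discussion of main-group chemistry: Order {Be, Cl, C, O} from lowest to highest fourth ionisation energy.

Cl < C < O < Be

The fourth ionization energy removes an electron from the +3 ion. For each element: Be³⁺ is already 1 electron into the core; Cl³⁺ still has 4 valence electrons; C³⁺ still has 1 valence electron; O³⁺ still has 3 valence electrons.
Core electrons are held far more tightly than valence electrons, so Be tops the IE_4 order.
Valence configurations: Cl³⁺ [Ne]3s²3p², C³⁺ [He]2s¹, O³⁺ [He]2s²2p¹.
Tabulated IE_4 (kJ/mol): Be 21007, Cl 5159, C 6223, O 7469.
Putting it together, IE_4: Cl < C < O < Be.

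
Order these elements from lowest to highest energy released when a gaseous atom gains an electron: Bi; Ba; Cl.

Ba, Bi, Cl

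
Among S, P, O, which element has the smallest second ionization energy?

After 1 electron has been removed, what remains? S⁺ still has 5 valence electrons; P⁺ still has 4 valence electrons; O⁺ still has 5 valence electrons.
All are still removing valence electrons, so compare the +1 ions as you would atoms: IE_2 generally rises across a period (higher Z_eff) and falls down a group (larger shell), subject to the usual subshell exceptions.
Valence configurations: S⁺ [Ne]3s²3p³, P⁺ [Ne]3s²3p², O⁺ [He]2s²2p³.
Tabulated IE_2 (kJ/mol): S 2252, P 1907, O 3388.
Hence IE_2: P < S < O.

P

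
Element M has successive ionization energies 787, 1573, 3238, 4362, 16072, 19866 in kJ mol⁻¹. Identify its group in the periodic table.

Group 14

Look for the largest jump between consecutive ionization energies: IE5/IE4 ≈ 3.7, far larger than any earlier ratio.
That jump marks the point where a core electron is being removed. So the atom has 4 valence electrons.
A main-group element with 4 valence electrons is in group 14.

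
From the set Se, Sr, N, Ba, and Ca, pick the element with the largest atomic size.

Ba

N is in period 2, group 15; Ca is in period 4, group 2; Se is in period 4, group 16; Sr is in period 5, group 2; Ba is in period 6, group 2.
Across a period the added protons contract the valence shell; down a group each new principal shell makes the atom larger.
Here both period and group differ, so the two effects have to be weighed against each other.
Se > N: period and group pull opposite ways; the down-group shift dominates (116 vs 71 pm).
Ca > Se: Ca lies to the left of Se in period 4, so the across-period effect alone puts Ca larger.
Sr > Ca: they share group 2; the group trend gives Sr the larger value.
Ba > Sr: they share group 2; the group trend gives Ba the larger value.
For reference (pm): N 71, Ca 171, Se 116, Sr 185, Ba 196.
The largest atomic size among these belongs to Ba.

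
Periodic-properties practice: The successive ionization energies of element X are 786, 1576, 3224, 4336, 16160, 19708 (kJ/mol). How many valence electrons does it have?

4

Look for the largest jump between consecutive ionization energies: IE5/IE4 ≈ 3.7, far larger than any earlier ratio.
That jump marks the point where a core electron is being removed. So the atom has 4 valence electrons.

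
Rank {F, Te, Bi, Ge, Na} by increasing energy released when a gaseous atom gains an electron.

Na, Bi, Ge, Te, F

EA tends to increase across a period and decrease down a group, though the pattern is less regular than for IE or radius.
Neither a single period nor a single group — weigh both effects.
Bi > Na: the two effects oppose for this pair; the across-period effect wins (91 vs 53 kJ/mol).
Ge > Bi: period and group pull opposite ways; the down-group shift dominates (119 vs 91 kJ/mol).
Te > Ge: period and group pull opposite ways; the across-period shift dominates (190 vs 119 kJ/mol).
F > Te: relative to Te, both the across-period and down-group shifts push F's electron affinity up.
Tabulated electron affinity (kJ/mol): F 328, Na 53, Ge 119, Te 190, Bi 91.
So from lowest to highest: Na < Bi < Ge < Te < F.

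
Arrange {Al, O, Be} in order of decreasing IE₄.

Consider each +3 ion: Al³⁺ is the bare [Ne] core; O³⁺ still has 3 valence electrons; Be³⁺ is already 1 electron into the core.
Pulling an electron out of a noble-gas core costs far more than removing a remaining valence electron, so Al and Be sit at the high end of IE_4.
Approximate IE_4 values (kJ/mol): Al 11577, O 7469, Be 21007.
So the fourth ionization energies run O < Al < Be.

Be > Al > O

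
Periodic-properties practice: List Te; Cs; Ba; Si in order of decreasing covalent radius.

Cs, Ba, Te, Si

Si is in period 3, group 14; Te is in period 5, group 16; Cs is in period 6, group 1; Ba is in period 6, group 2.
Moving right in a period, electrons are added to the same shell under a stronger nuclear pull, so atoms get smaller; moving down, a new shell is opened and atoms get larger.
These span different periods and groups, so the two trends combine.
Te > Si: the two effects oppose for this pair; the down-group effect wins (136 vs 116 pm).
Ba > Te: both effects reinforce here, so Ba is clearly the larger of the two.
Cs > Ba: Cs lies to the left of Ba in period 6, so the across-period effect alone puts Cs larger.
Approximate values (pm): Si 116, Te 136, Cs 232, Ba 196.
So from largest to smallest: Cs > Ba > Te > Si.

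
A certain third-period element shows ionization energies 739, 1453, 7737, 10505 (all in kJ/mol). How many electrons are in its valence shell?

2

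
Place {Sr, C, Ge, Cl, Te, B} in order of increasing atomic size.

B is in period 2, group 13; C is in period 2, group 14; Cl is in period 3, group 17; Ge is in period 4, group 14; Sr is in period 5, group 2; Te is in period 5, group 16.
Radius decreases left→right (rising Z_eff, same n) and increases top→bottom (higher n).
Here both period and group differ, so the two effects have to be weighed against each other.
B > C: B lies to the left of C in period 2, so the across-period effect alone puts B larger.
Cl > B: period and group pull opposite ways; the down-group shift dominates (99 vs 85 pm).
Ge > Cl: both effects reinforce here, so Ge is clearly the larger of the two.
Te > Ge: the two effects oppose for this pair; the down-group effect wins (136 vs 121 pm).
Sr > Te: Sr lies to the left of Te in period 5, so the across-period effect alone puts Sr larger.
Tabulated atomic radius (pm): B 85, C 75, Cl 99, Ge 121, Sr 185, Te 136.
So from smallest to largest: C < B < Cl < Ge < Te < Sr.

C, B, Cl, Ge, Te, Sr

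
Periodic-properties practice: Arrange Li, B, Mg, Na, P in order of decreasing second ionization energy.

After 1 electron has been removed, what remains? Li⁺ is the bare [He] core; B⁺ still has 2 valence electrons; Mg⁺ still has 1 valence electron; Na⁺ is the bare [Ne] core; P⁺ still has 4 valence electrons.
Core electrons are held far more tightly than valence electrons, so Na and Li top the IE_2 order.
Valence configurations: B⁺ [He]2s², Mg⁺ [Ne]3s¹, P⁺ [Ne]3s²3p².
Approximate IE_2 values (kJ/mol): Li 7298, B 2427, Mg 1451, Na 4562, P 1907.
So the second ionization energies run Mg < P < B < Na < Li.

Li > Na > B > P > Mg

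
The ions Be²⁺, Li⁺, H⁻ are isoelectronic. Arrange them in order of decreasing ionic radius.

H⁻ > Li⁺ > Be²⁺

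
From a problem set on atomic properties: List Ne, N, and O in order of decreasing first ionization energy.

N is in period 2, group 15; O is in period 2, group 16; Ne is in period 2, group 18.
Across a period the outer electron is held more tightly (higher IE₁); down a group it sits in a higher shell, more shielded, and comes off more easily.
All lie in period 2; the across-period trend (first ionization energy increases left to right) applies, with the exception below.
Note the exception: N has a higher first ionization energy than O, contrary to the simple trend — pairing an electron in O's 2p⁴ costs repulsion energy, so O ionizes more easily than half-filled N (2p³).
Tabulated first ionization energy (kJ/mol): N 1402, O 1314, Ne 2081.
So from highest to lowest: Ne > N > O.

Ne > N > O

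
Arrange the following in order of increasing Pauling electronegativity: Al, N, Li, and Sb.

Li < Al < Sb < N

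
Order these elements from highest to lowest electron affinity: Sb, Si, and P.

Si > Sb > P

Si is in period 3, group 14; P is in period 3, group 15; Sb is in period 5, group 15.
Atoms with high Z_eff and room in the valence shell (especially the halogens) have the most exothermic electron affinities.
Here both period and group differ, so the two effects have to be weighed against each other.
Sb > P: this pair runs against the simple trend — see the exception note.
Si > Sb: the two effects oppose for this pair; the down-group effect wins (134 vs 103 kJ/mol).
Note the exception: Sb has a higher electron affinity than P, contrary to the simple trend — both are half-filled np³, but the pairing/repulsion penalty for the added electron shrinks as the p orbitals become larger and more diffuse down the group, and for Sb that outweighs the weaker nuclear attraction.
Note the exception: Si has a higher electron affinity than P, contrary to the simple trend — adding an electron to P's half-filled 3p³ is unfavourable, so Si (3p²) has the more exothermic EA.
Tabulated electron affinity (kJ/mol): Si 134, P 72, Sb 103.
So from highest to lowest: Si > Sb > P.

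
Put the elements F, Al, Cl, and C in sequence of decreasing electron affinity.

Cl, F, C, Al

C is in period 2, group 14; F is in period 2, group 17; Al is in period 3, group 13; Cl is in period 3, group 17.
Atoms with high Z_eff and room in the valence shell (especially the halogens) have the most exothermic electron affinities.
These span different periods and groups, so the two trends combine.
C > Al: relative to Al, both the across-period and down-group shifts push C's electron affinity up.
F > C: F lies to the right of C in period 2, so the across-period effect alone puts F higher.
Cl > F: this pair runs against the simple trend — see the exception note.
Note the exception: Cl has a higher electron affinity than F, contrary to the simple trend — F's small 2p subshell makes the incoming electron feel strong e⁻–e⁻ repulsion, so Cl actually releases more energy on gaining an electron.
Approximate values (kJ/mol): C 122, F 328, Al 42, Cl 349.
So from highest to lowest: Cl > F > C > Al.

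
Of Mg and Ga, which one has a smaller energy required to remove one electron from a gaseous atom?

Ga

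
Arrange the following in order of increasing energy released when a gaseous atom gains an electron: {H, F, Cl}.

H < F < Cl

H is in period 1, group 1; F is in period 2, group 17; Cl is in period 3, group 17.
EA tends to increase across a period and decrease down a group, though the pattern is less regular than for IE or radius.
Neither a single period nor a single group — weigh both effects.
F > H: period and group pull opposite ways; the across-period shift dominates (328 vs 73 kJ/mol).
Cl > F: this pair runs against the simple trend — see the exception note.
Note the exception: Cl has a higher electron affinity than F, contrary to the simple trend — F's small 2p subshell makes the incoming electron feel strong e⁻–e⁻ repulsion, so Cl actually releases more energy on gaining an electron.
Tabulated electron affinity (kJ/mol): H 73, F 328, Cl 349.
So from lowest to highest: H < F < Cl.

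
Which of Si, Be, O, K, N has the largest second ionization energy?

O

Consider each +1 ion: Si⁺ still has 3 valence electrons; Be⁺ still has 1 valence electron; O⁺ still has 5 valence electrons; K⁺ is the bare [Ar] core; N⁺ still has 4 valence electrons.
Usually core removal costs more than valence removal, but here the competition is close: a tightly held n=2 valence electron can cost more to remove than an n=3 core electron, so the actual values have to decide it.
Valence configurations: Si⁺ [Ne]3s²3p¹, Be⁺ [He]2s¹, O⁺ [He]2s²2p³, N⁺ [He]2s²2p².
The numbers (kJ/mol): Si 1577, Be 1757, O 3388, K 3052, N 2856.
Hence IE_2: Si < Be < N < K < O.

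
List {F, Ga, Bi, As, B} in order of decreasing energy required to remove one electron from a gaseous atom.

F > As > B > Bi > Ga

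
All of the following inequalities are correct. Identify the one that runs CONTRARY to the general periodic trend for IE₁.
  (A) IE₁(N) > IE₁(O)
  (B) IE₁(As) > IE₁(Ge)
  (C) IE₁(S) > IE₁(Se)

The general trend: IE₁ increases across a period and decreases down a group.
(A) N (period 2, group 15) vs O (period 2, group 16): the stated order contradicts the simple trend.
(B) As (period 4, group 15) vs Ge (period 4, group 14): the stated order agrees with the simple trend.
(C) S (period 3, group 16) vs Se (period 4, group 16): the stated order agrees with the simple trend.
The exception is (A): pairing an electron in O's 2p⁴ costs repulsion energy, so O ionizes more easily than half-filled N (2p³).

(A)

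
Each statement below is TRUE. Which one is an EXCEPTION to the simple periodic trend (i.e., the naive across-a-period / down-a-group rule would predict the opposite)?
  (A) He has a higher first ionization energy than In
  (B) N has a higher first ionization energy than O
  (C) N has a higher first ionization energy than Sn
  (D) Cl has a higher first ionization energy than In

(B)

The general trend: first ionization energy increases across a period and decreases down a group.
(A) He (period 1, group 18) vs In (period 5, group 13): the stated order agrees with the simple trend.
(B) N (period 2, group 15) vs O (period 2, group 16): the stated order contradicts the simple trend.
(C) N (period 2, group 15) vs Sn (period 5, group 14): the stated order agrees with the simple trend.
(D) Cl (period 3, group 17) vs In (period 5, group 13): the stated order agrees with the simple trend.
The exception is (B): pairing an electron in O's 2p⁴ costs repulsion energy, so O ionizes more easily than half-filled N (2p³).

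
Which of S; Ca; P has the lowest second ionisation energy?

Ca

IE_2 is the cost of taking one more electron from the +1 cation: S⁺ still has 5 valence electrons; Ca⁺ still has 1 valence electron; P⁺ still has 4 valence electrons.
All are still removing valence electrons, so compare the +1 ions as you would atoms: IE_2 generally rises across a period (higher Z_eff) and falls down a group (larger shell), subject to the usual subshell exceptions.
Valence configurations: S⁺ [Ne]3s²3p³, Ca⁺ [Ar]4s¹, P⁺ [Ne]3s²3p².
The numbers (kJ/mol): S 2252, Ca 1145, P 1907.
So the second ionization energies run Ca < P < S.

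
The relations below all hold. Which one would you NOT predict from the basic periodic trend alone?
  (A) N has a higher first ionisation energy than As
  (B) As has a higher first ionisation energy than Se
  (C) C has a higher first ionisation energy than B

(B)

The general trend: first ionisation energy increases across a period and decreases down a group.
(A) N (period 2, group 15) vs As (period 4, group 15): the stated order agrees with the simple trend.
(B) As (period 4, group 15) vs Se (period 4, group 16): the stated order contradicts the simple trend.
(C) C (period 2, group 14) vs B (period 2, group 13): the stated order agrees with the simple trend.
The exception is (B): Se (4p⁴) ionizes more easily than half-filled As (4p³).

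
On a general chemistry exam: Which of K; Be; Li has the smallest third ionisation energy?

K

The third ionization energy removes an electron from the +2 ion. For each element: K²⁺ is already 1 electron into the core; Be²⁺ is the bare [He] core; Li²⁺ is already 1 electron into the core.
All of these are removing an electron from a noble-gas core or deeper; the smaller core (lower principal quantum number) is held far more tightly, and within a period the higher nuclear charge binds the same core more tightly.
Tabulated IE_3 (kJ/mol): K 4420, Be 14849, Li 11815.
Putting it together, IE_3: K < Li < Be.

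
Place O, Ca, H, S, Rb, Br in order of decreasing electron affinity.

Br, S, O, H, Rb, Ca

Electron affinity generally becomes more exothermic across a period toward the halogens and less exothermic down a group.
Here both period and group differ, so the two effects have to be weighed against each other.
Rb > Ca: this pair runs against the simple trend — see the exception note.
H > Rb: H sits above Rb in group 1, so the down-group effect alone puts H higher.
O > H: the two effects oppose for this pair; the across-period effect wins (141 vs 73 kJ/mol).
S > O: this pair runs against the simple trend — see the exception note.
Br > S: the two effects oppose for this pair; the across-period effect wins (325 vs 200 kJ/mol).
Note the exception: Rb has a higher electron affinity than Ca, contrary to the simple trend — adding an electron to Ca (ns²) has to open a new, higher-energy np subshell, which is unfavourable.
Note the exception: S has a higher electron affinity than O, contrary to the simple trend — the compact 2p subshell of O repels the added electron more than S's larger 3p does.
For reference (kJ/mol): H 73, O 141, S 200, Ca 2, Br 325, Rb 47.
So from highest to lowest: Br > S > O > H > Rb > Ca.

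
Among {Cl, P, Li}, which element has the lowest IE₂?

P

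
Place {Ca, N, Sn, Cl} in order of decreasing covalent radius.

Moving right in a period, electrons are added to the same shell under a stronger nuclear pull, so atoms get smaller; moving down, a new shell is opened and atoms get larger.
Neither a single period nor a single group — weigh both effects.
Cl > N: the two effects oppose for this pair; the down-group effect wins (99 vs 71 pm).
Sn > Cl: relative to Cl, both the across-period and down-group shifts push Sn's atomic radius up.
Ca > Sn: period and group pull opposite ways; the across-period shift dominates (171 vs 140 pm).
Tabulated atomic radius (pm): N 71, Cl 99, Ca 171, Sn 140.
So from largest to smallest: Ca > Sn > Cl > N.

Ca > Sn > Cl > N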